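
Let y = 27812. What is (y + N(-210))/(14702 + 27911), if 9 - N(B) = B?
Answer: 28031/42613 ≈ 0.65780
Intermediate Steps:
N(B) = 9 - B
(y + N(-210))/(14702 + 27911) = (27812 + (9 - 1*(-210)))/(14702 + 27911) = (27812 + (9 + 210))/42613 = (27812 + 219)*(1/42613) = 28031*(1/42613) = 28031/42613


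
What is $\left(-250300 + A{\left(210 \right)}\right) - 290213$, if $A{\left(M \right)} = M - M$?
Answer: $-540513$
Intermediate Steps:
$A{\left(M \right)} = 0$
$\left(-250300 + A{\left(210 \right)}\right) - 290213 = \left(-250300 + 0\right) - 290213 = -250300 - 290213 = -540513$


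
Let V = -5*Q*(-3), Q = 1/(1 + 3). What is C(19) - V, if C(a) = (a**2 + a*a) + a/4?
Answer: 723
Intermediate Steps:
Q = 1/4 ≈ 0.25000
C(a) = 2*a**2 + a/4 (C(a) = (a**2 + a**2) + a*(1/4) = 2*a**2 + a/4)
V = 15/4 (V = -5*1/4*(-3) = -5/4*(-3) = 15/4 ≈ 3.7500)
C(19) - V = (1/4)*19*(1 + 8*19) - 1*15/4 = (1/4)*19*(1 + 152) - 15/4 = (1/4)*19*153 - 15/4 = 2907/4 - 15/4 = 723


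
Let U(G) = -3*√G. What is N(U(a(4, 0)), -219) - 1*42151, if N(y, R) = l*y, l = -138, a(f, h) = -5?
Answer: -42151 + 414*I*√5 ≈ -42151.0 + 925.73*I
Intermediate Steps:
N(y, R) = -138*y
N(U(a(4, 0)), -219) - 1*42151 = -(-414)*√(-5) - 1*42151 = -(-414)*I*√5 - 42151 = 414*I*√5 - 42151 = -42151 + 414*I*√5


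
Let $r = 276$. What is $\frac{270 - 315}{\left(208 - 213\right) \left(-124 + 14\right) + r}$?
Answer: $- \frac{45}{826} \approx -0.054479$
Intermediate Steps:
$\frac{270 - 315}{\left(208 - 213\right) \left(-124 + 14\right) + r} = \frac{270 - 315}{\left(208 - 213\right) \left(-124 + 14\right) + 276} = - \frac{45}{\left(-5\right) \left(-110\right) + 276} = - \frac{45}{550 + 276} = - \frac{45}{826}$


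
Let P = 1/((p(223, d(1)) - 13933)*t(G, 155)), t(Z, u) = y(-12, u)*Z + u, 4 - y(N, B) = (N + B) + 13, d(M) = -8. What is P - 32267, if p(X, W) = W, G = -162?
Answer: -11146442806414/345444039 ≈ -32267.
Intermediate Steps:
y(N, B) = -9 - B - N (y(N, B) = 4 - ((N + B) + 13) = 4 - ((B + N) + 13) = 4 - (13 + B + N) = 4 + (-13 - B - N) = -9 - B - N)
t(Z, u) = u + Z*(3 - u) (t(Z, u) = (-9 - u - 1*(-12))*Z + u = (-9 - u + 12)*Z + u = (3 - u)*Z + u = Z*(3 - u) + u = u + Z*(3 - u))
P = -1/345444039 (P = 1/((-8 - 13933)*(155 - 1*(-162)*(-3 + 155))) = 1/((-13941)*(155 - 1*(-162)*152)) = -1/(13941*(155 + 24624)) = -1/13941/24779 = -1/13941*1/24779 = -1/345444039 ≈ -2.8948e-9)
P - 32267 = -1/345444039 - 32267 = -11146442806414/345444039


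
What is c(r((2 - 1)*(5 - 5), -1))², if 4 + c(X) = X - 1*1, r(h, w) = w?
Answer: 36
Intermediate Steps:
c(X) = -5 + X (c(X) = -4 + (X - 1*1) = -4 + (X - 1) = -4 + (-1 + X) = -5 + X)
c(r((2 - 1)*(5 - 5), -1))² = (-5 - 1)² = (-6)² = 36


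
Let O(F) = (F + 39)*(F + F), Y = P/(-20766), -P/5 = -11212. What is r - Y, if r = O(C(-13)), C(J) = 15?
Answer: 16848490/10383 ≈ 1622.7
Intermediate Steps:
P = 56060 (P = -5*(-11212) = 56060)
Y = -28030/10383 (Y = 56060/(-20766) = 56060*(-1/20766) = -28030/10383 ≈ -2.6996)
O(F) = 2*F*(39 + F) (O(F) = (39 + F)*(2*F) = 2*F*(39 + F))
r = 1620 (r = 2*15*(39 + 15) = 2*15*54 = 1620)
r - Y = 1620 - 1*(-28030/10383) = 1620 + 28030/10383 = 16848490/10383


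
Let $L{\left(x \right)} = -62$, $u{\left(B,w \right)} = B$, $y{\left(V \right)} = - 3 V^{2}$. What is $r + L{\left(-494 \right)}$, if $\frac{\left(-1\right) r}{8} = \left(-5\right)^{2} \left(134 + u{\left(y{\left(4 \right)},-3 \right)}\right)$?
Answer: $-17262$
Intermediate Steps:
$r = -17200$ ($r = - 8 \left(-5\right)^{2} \left(134 - 3 \cdot 4^{2}\right) = - 8 \cdot 25 \left(134 - 48\right) = - 8 \cdot 25 \cdot 86 = \left(-8\right) 2150 = -17200$)
$r + L{\left(-494 \right)} = -17200 - 62 = -17262$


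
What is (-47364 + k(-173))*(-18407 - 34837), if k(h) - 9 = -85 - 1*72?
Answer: 2529728928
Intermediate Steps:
k(h) = -148 (k(h) = 9 + (-85 - 1*72) = 9 + (-85 - 72) = 9 - 157 = -148)
(-47364 + k(-173))*(-18407 - 34837) = (-47364 - 148)*(-18407 - 34837) = -47512*(-53244) = 2529728928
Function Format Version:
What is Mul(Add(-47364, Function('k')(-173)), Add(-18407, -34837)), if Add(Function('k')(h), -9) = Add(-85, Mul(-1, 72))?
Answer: 2529728928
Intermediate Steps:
Function('k')(h) = -148 (Function('k')(h) = Add(9, Add(-85, Mul(-1, 72))) = Add(9, Add(-85, -72)) = Add(9, -157) = -148)
Mul(Add(-47364, Function('k')(-173)), Add(-18407, -34837)) = Mul(Add(-47364, -148), Add(-18407, -34837)) = Mul(-47512, -53244) = 2529728928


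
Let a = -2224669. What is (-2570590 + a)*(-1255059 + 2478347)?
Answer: -5865982791592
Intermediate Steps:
(-2570590 + a)*(-1255059 + 2478347) = (-2570590 - 2224669)*(-1255059 + 2478347) = -4795259*1223288 = -5865982791592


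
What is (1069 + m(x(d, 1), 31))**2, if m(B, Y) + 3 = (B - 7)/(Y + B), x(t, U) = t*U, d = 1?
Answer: 290804809/256 ≈ 1.1360e+6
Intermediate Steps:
x(t, U) = U*t
m(B, Y) = -3 + (-7 + B)/(B + Y) (m(B, Y) = -3 + (B - 7)/(Y + B) = -3 + (-7 + B)/(B + Y))
(1069 + m(x(d, 1), 31))**2 = (1069 + (-7 - 3*31 - 2)/(1*1 + 31))**2 = (1069 + (-7 - 93 - 2*1)/(1 + 31))**2 = (1069 + (-7 - 93 - 2)/32)**2 = (1069 + (1/32)*(-102))**2 = (1069 - 51/16)**2 = (17053/16)**2 = 290804809/256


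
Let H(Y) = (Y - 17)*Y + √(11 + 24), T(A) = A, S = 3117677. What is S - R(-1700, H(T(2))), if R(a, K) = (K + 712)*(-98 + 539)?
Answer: 2816915 - 441*√35 ≈ 2.8143e+6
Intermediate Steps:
H(Y) = √35 + Y*(-17 + Y) (H(Y) = (-17 + Y)*Y + √35 = Y*(-17 + Y) + √35 = √35 + Y*(-17 + Y))
R(a, K) = 313992 + 441*K (R(a, K) = (712 + K)*441 = 313992 + 441*K)
S - R(-1700, H(T(2))) = 3117677 - (313992 + 441*(√35 + 2² - 17*2)) = 3117677 - (313992 + 441*(√35 + 4 - 34)) = 3117677 - (313992 + 441*(-30 + √35)) = 3117677 - (313992 + (-13230 + 441*√35)) = 3117677 - (300762 + 441*√35) = 3117677 + (-300762 - 441*√35) = 2816915 - 441*√35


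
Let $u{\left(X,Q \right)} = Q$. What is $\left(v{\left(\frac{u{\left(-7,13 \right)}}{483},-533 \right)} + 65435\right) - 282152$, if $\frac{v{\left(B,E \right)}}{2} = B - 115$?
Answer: $- \frac{104785375}{483} \approx -2.1695 \cdot 10^{5}$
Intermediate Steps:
$v{\left(B,E \right)} = -230 + 2 B$ ($v{\left(B,E \right)} = 2 \left(B - 115\right) = 2 \left(-115 + B\right) = -230 + 2 B$)
$\left(v{\left(\frac{u{\left(-7,13 \right)}}{483},-533 \right)} + 65435\right) - 282152 = \left(\left(-230 + 2 \cdot \frac{13}{483}\right) + 65435\right) - 282152 = \left(\left(-230 + \frac{26}{483}\right) + 65435\right) - 282152 = \left(- \frac{111064}{483} + 65435\right) - 282152 = \frac{31494041}{483} - 282152 = - \frac{104785375}{483}$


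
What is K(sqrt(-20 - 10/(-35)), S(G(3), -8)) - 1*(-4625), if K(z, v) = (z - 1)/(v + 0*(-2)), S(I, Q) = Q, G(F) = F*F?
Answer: 37001/8 - I*sqrt(966)/56 ≈ 4625.1 - 0.55501*I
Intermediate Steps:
G(F) = F**2
K(z, v) = (-1 + z)/v (K(z, v) = (-1 + z)/(v + 0) = (-1 + z)/v)
K(sqrt(-20 - 10/(-35)), S(G(3), -8)) - 1*(-4625) = (-1 + sqrt(-20 - 10/(-35)))/(-8) - 1*(-4625) = -(-1 + sqrt(-20 - 10*(-1/35)))/8 + 4625 = -(-1 + sqrt(-20 + 2/7))/8 + 4625 = -(-1 + sqrt(-138/7))/8 + 4625 = -(-1 + I*sqrt(966)/7)/8 + 4625 = (1/8 - I*sqrt(966)/56) + 4625 = 37001/8 - I*sqrt(966)/56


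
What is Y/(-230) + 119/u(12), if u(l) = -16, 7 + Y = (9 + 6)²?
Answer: -15429/1840 ≈ -8.3853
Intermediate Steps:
Y = 218 (Y = -7 + (9 + 6)² = -7 + 15² = -7 + 225 = 218)
Y/(-230) + 119/u(12) = 218/(-230) + 119/(-16) = 218*(-1/230) + 119*(-1/16) = -109/115 - 119/16 = -15429/1840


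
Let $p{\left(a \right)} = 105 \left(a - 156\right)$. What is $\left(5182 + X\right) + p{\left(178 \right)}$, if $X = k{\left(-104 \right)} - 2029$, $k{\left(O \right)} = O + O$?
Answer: $5255$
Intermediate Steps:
$k{\left(O \right)} = 2 O$
$p{\left(a \right)} = -16380 + 105 a$ ($p{\left(a \right)} = 105 \left(-156 + a\right) = -16380 + 105 a$)
$X = -2237$ ($X = 2 \left(-104\right) - 2029 = -208 - 2029 = -2237$)
$\left(5182 + X\right) + p{\left(178 \right)} = \left(5182 - 2237\right) + \left(-16380 + 105 \cdot 178\right) = 2945 + \left(-16380 + 18690\right) = 2945 + 2310 = 5255$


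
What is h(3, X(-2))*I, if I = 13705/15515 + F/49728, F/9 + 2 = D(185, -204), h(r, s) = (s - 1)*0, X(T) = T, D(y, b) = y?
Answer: 0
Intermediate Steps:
h(r, s) = 0 (h(r, s) = (-1 + s)*0 = 0)
F = 1647 (F = -18 + 9*185 = -18 + 1665 = 1647)
I = 47138363/51435328 (I = 13705/15515 + 1647/49728 = 13705*(1/15515) + 1647*(1/49728) = 2741/3103 + 549/16576 = 47138363/51435328 ≈ 0.91646)
h(3, X(-2))*I = 0*(47138363/51435328) = 0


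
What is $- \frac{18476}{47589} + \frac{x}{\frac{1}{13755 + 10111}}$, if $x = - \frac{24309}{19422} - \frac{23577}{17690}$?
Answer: $- \frac{965987344941404}{15661301955} \approx -61680.0$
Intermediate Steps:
$x = - \frac{850516}{329095}$ ($x = \left(-24309\right) \frac{1}{19422} - \frac{813}{610} = - \frac{2701}{2158} - \frac{813}{610} = - \frac{850516}{329095} \approx -2.5844$)
$- \frac{18476}{47589} + \frac{x}{\frac{1}{13755 + 10111}} = - \frac{18476}{47589} - \frac{850516}{329095 \frac{1}{13755 + 10111}} = \left(-18476\right) \frac{1}{47589} - \frac{850516}{329095 \cdot \frac{1}{23866}} = - \frac{18476}{47589} - \frac{850516 \frac{1}{\frac{1}{23866}}}{329095} = - \frac{18476}{47589} - \frac{20298414856}{329095} = - \frac{965987344941404}{15661301955}$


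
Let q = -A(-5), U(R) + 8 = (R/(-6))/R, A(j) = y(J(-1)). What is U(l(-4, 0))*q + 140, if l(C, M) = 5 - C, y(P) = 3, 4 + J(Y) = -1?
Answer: 329/2 ≈ 164.50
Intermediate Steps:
J(Y) = -5 (J(Y) = -4 - 1 = -5)
A(j) = 3
U(R) = -49/6 (U(R) = -8 + (R/(-6))/R = -8 + (R*(-1/6))/R = -8 + (-R/6)/R = -8 - 1/6 = -49/6)
q = -3 (q = -1*3 = -3)
U(l(-4, 0))*q + 140 = -49/6*(-3) + 140 = 49/2 + 140 = 329/2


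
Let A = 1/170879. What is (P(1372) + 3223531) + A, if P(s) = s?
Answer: 551068199738/170879 ≈ 3.2249e+6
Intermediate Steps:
A = 1/170879 ≈ 5.8521e-6
(P(1372) + 3223531) + A = (1372 + 3223531) + 1/170879 = 3224903 + 1/170879 = 551068199738/170879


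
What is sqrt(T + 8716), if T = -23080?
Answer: 6*I*sqrt(399) ≈ 119.85*I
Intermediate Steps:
sqrt(T + 8716) = sqrt(-23080 + 8716) = sqrt(-14364) = 6*I*sqrt(399)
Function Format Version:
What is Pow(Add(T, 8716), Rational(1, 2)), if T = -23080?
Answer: Mul(6, I, Pow(399, Rational(1, 2))) ≈ Mul(119.85, I)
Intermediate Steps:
Pow(Add(T, 8716), Rational(1, 2)) = Pow(Add(-23080, 8716), Rational(1, 2)) = Pow(-14364, Rational(1, 2)) = Mul(6, I, Pow(399, Rational(1, 2)))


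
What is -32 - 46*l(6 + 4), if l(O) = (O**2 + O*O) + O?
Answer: -9692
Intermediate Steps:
l(O) = O + 2*O**2 (l(O) = (O**2 + O**2) + O = 2*O**2 + O = O + 2*O**2)
-32 - 46*l(6 + 4) = -32 - 46*(6 + 4)*(1 + 2*(6 + 4)) = -32 - 460*(1 + 2*10) = -32 - 460*(1 + 20) = -32 - 460*21 = -32 - 46*210 = -32 - 9660 = -9692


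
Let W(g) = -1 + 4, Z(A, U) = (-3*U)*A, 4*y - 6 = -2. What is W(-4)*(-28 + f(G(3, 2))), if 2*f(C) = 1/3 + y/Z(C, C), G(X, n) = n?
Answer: -669/8 ≈ -83.625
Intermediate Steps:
y = 1 (y = 3/2 + (¼)*(-2) = 3/2 - ½ = 1)
Z(A, U) = -3*A*U
f(C) = ⅙ - 1/(6*C²) (f(C) = (1/3 + 1/(-3*C*C))/2 = (1*(⅓) + 1/(-3*C²))/2 = (⅓ + 1*(-1/(3*C²)))/2 = (⅓ - 1/(3*C²))/2 = ⅙ - 1/(6*C²))
W(g) = 3
W(-4)*(-28 + f(G(3, 2))) = 3*(-28 + (⅙)*(-1 + 2²)/2²) = 3*(-28 + (⅙)*(¼)*(-1 + 4)) = 3*(-28 + (⅙)*(¼)*3) = 3*(-28 + ⅛) = 3*(-223/8) = -669/8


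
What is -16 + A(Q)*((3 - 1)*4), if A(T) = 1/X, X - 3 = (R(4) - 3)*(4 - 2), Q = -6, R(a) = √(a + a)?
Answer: -344/23 + 32*√2/23 ≈ -12.989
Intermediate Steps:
R(a) = √2*√a (R(a) = √(2*a) = √2*√a)
X = -3 + 4*√2 (X = 3 + (√2*√4 - 3)*(4 - 2) = 3 + (√2*2 - 3)*2 = 3 + (2*√2 - 3)*2 = 3 + (-3 + 2*√2)*2 = 3 + (-6 + 4*√2) = -3 + 4*√2 ≈ 2.6569)
A(T) = 1/(-3 + 4*√2)
-16 + A(Q)*((3 - 1)*4) = -16 + (3/23 + 4*√2/23)*((3 - 1)*4) = -16 + (3/23 + 4*√2/23)*(2*4) = -16 + (3/23 + 4*√2/23)*8 = -16 + (24/23 + 32*√2/23) = -344/23 + 32*√2/23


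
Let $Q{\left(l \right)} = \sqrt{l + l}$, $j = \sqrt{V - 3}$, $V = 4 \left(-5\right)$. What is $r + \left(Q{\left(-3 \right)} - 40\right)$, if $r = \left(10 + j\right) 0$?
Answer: $-40 + i \sqrt{6} \approx -40.0 + 2.4495 i$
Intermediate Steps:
$V = -20$
$j = i \sqrt{23}$ ($j = \sqrt{-20 - 3} = \sqrt{-23} = i \sqrt{23} \approx 4.7958 i$)
$r = 0$ ($r = \left(10 + i \sqrt{23}\right) 0 = 0$)
$Q{\left(l \right)} = \sqrt{2} \sqrt{l}$ ($Q{\left(l \right)} = \sqrt{2 l} = \sqrt{2} \sqrt{l}$)
$r + \left(Q{\left(-3 \right)} - 40\right) = 0 + \left(\sqrt{2} \sqrt{-3} - 40\right) = 0 - \left(40 - \sqrt{2} i \sqrt{3}\right) = 0 - \left(40 - i \sqrt{6}\right) = -40 + i \sqrt{6}$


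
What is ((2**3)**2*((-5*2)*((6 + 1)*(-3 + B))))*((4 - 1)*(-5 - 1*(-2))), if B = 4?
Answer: 40320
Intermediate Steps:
((2**3)**2*((-5*2)*((6 + 1)*(-3 + B))))*((4 - 1)*(-5 - 1*(-2))) = ((2**3)**2*((-5*2)*((6 + 1)*(-3 + 4))))*((4 - 1)*(-5 - 1*(-2))) = (8**2*(-70))*(3*(-5 + 2)) = (64*(-10*7))*(3*(-3)) = (64*(-70))*(-9) = -4480*(-9) = 40320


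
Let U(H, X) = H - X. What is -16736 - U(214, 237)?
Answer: -16713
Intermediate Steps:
-16736 - U(214, 237) = -16736 - (214 - 1*237) = -16736 - (214 - 237) = -16736 - 1*(-23) = -16736 + 23 = -16713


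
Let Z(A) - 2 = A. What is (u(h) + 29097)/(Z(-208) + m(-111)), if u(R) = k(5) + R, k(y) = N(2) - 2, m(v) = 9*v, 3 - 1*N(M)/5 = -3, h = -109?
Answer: -29016/1205 ≈ -24.080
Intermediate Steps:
N(M) = 30 (N(M) = 15 - 5*(-3) = 15 + 15 = 30)
Z(A) = 2 + A
k(y) = 28 (k(y) = 30 - 2 = 28)
u(R) = 28 + R
(u(h) + 29097)/(Z(-208) + m(-111)) = ((28 - 109) + 29097)/((2 - 208) + 9*(-111)) = (-81 + 29097)/(-206 - 999) = 29016/(-1205) = 29016*(-1/1205) = -29016/1205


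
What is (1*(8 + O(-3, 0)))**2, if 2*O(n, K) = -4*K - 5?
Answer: 121/4 ≈ 30.250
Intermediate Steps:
O(n, K) = -5/2 - 2*K (O(n, K) = (-4*K - 5)/2 = (-5 - 4*K)/2 = -5/2 - 2*K)
(1*(8 + O(-3, 0)))**2 = (1*(8 + (-5/2 - 2*0)))**2 = (1*(8 + (-5/2 + 0)))**2 = (1*(8 - 5/2))**2 = (1*(11/2))**2 = (11/2)**2 = 121/4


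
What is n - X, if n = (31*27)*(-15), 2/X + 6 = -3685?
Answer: -46340503/3691 ≈ -12555.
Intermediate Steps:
X = -2/3691 (X = 2/(-6 - 3685) = 2/(-3691) = 2*(-1/3691) = -2/3691 ≈ -0.00054186)
n = -12555 (n = 837*(-15) = -12555)
n - X = -12555 - 1*(-2/3691) = -12555 + 2/3691 = -46340503/3691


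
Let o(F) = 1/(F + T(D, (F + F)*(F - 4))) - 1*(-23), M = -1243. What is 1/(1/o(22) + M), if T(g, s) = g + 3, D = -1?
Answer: -553/687355 ≈ -0.00080453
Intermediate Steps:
T(g, s) = 3 + g
o(F) = 23 + 1/(2 + F) (o(F) = 1/(F + (3 - 1)) - 1*(-23) = 1/(F + 2) + 23 = 1/(2 + F) + 23 = 23 + 1/(2 + F))
1/(1/o(22) + M) = 1/(1/((47 + 23*22)/(2 + 22)) - 1243) = 1/(1/((47 + 506)/24) - 1243) = 1/(1/((1/24)*553) - 1243) = 1/(1/(553/24) - 1243) = 1/(24/553 - 1243) = 1/(-687355/553) = -553/687355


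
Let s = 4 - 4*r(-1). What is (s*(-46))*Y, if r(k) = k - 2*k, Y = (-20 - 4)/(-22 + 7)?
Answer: 0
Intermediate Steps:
Y = 8/5 (Y = -24/(-15) = -24*(-1/15) = 8/5 ≈ 1.6000)
r(k) = -k
s = 0 (s = 4 - (-4)*(-1) = 4 - 4*1 = 4 - 4 = 0)
(s*(-46))*Y = (0*(-46))*(8/5) = 0*(8/5) = 0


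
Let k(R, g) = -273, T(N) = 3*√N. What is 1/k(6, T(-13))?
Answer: -1/273 ≈ -0.0036630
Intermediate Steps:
1/k(6, T(-13)) = 1/(-273) = -1/273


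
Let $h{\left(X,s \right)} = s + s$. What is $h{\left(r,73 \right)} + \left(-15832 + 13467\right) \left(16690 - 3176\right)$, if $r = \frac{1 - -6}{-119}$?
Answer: $-31960464$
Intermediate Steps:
$r = - \frac{1}{17}$ ($r = \left(1 + 6\right) \left(- \frac{1}{119}\right) = 7 \left(- \frac{1}{119}\right) = - \frac{1}{17} \approx -0.058824$)
$h{\left(X,s \right)} = 2 s$
$h{\left(r,73 \right)} + \left(-15832 + 13467\right) \left(16690 - 3176\right) = 2 \cdot 73 + \left(-15832 + 13467\right) \left(16690 - 3176\right) = 146 - 31960610 = -31960464$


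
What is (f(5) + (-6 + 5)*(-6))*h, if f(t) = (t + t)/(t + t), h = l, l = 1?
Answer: 7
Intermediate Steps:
h = 1
f(t) = 1 (f(t) = (2*t)/((2*t)) = (2*t)*(1/(2*t)) = 1)
(f(5) + (-6 + 5)*(-6))*h = (1 + (-6 + 5)*(-6))*1 = (1 - 1*(-6))*1 = (1 + 6)*1 = 7*1 = 7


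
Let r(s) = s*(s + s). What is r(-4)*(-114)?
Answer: -3648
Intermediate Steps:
r(s) = 2*s² (r(s) = s*(2*s) = 2*s²)
r(-4)*(-114) = (2*(-4)²)*(-114) = (2*16)*(-114) = 32*(-114) = -3648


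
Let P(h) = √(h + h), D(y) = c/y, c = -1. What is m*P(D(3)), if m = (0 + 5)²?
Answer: 25*I*√6/3 ≈ 20.412*I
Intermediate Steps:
D(y) = -1/y
P(h) = √2*√h (P(h) = √(2*h) = √2*√h)
m = 25 (m = 5² = 25)
m*P(D(3)) = 25*(√2*√(-1/3)) = 25*(√2*√(-1*⅓)) = 25*(√2*√(-⅓)) = 25*(√2*(I*√3/3)) = 25*(I*√6/3) = 25*I*√6/3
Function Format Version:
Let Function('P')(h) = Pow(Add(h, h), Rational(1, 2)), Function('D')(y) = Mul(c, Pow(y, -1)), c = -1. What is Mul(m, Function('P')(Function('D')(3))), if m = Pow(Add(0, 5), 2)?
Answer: Mul(Rational(25, 3), I, Pow(6, Rational(1, 2))) ≈ Mul(20.412, I)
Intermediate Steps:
Function('D')(y) = Mul(-1, Pow(y, -1))
Function('P')(h) = Mul(Pow(2, Rational(1, 2)), Pow(h, Rational(1, 2))) (Function('P')(h) = Pow(Mul(2, h), Rational(1, 2)) = Mul(Pow(2, Rational(1, 2)), Pow(h, Rational(1, 2))))
m = 25 (m = Pow(5, 2) = 25)
Mul(m, Function('P')(Function('D')(3))) = Mul(25, Mul(Pow(2, Rational(1, 2)), Pow(Mul(-1, Pow(3, -1)), Rational(1, 2)))) = Mul(25, Mul(Pow(2, Rational(1, 2)), Pow(Mul(-1, Rational(1, 3)), Rational(1, 2)))) = Mul(25, Mul(Pow(2, Rational(1, 2)), Pow(Rational(-1, 3), Rational(1, 2)))) = Mul(25, Mul(Pow(2, Rational(1, 2)), Mul(Rational(1, 3), I, Pow(3, Rational(1, 2))))) = Mul(25, Mul(Rational(1, 3), I, Pow(6, Rational(1, 2)))) = Mul(Rational(25, 3), I, Pow(6, Rational(1, 2)))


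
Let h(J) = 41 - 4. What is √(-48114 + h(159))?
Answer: I*√48077 ≈ 219.26*I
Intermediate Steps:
h(J) = 37
√(-48114 + h(159)) = √(-48114 + 37) = √(-48077) = I*√48077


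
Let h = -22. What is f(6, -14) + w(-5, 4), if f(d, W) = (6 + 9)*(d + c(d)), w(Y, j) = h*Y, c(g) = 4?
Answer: 260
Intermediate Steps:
w(Y, j) = -22*Y
f(d, W) = 60 + 15*d (f(d, W) = (6 + 9)*(d + 4) = 15*(4 + d) = 60 + 15*d)
f(6, -14) + w(-5, 4) = (60 + 15*6) - 22*(-5) = (60 + 90) + 110 = 150 + 110 = 260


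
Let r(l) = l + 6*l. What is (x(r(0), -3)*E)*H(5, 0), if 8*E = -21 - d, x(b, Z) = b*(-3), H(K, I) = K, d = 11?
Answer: 0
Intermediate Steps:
r(l) = 7*l
x(b, Z) = -3*b
E = -4 (E = (-21 - 1*11)/8 = (-21 - 11)/8 = (⅛)*(-32) = -4)
(x(r(0), -3)*E)*H(5, 0) = (-21*0*(-4))*5 = (-3*0*(-4))*5 = (0*(-4))*5 = 0*5 = 0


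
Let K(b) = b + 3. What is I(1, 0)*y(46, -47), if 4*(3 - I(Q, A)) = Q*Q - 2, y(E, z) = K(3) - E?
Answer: -130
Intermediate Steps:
K(b) = 3 + b
y(E, z) = 6 - E (y(E, z) = (3 + 3) - E = 6 - E)
I(Q, A) = 7/2 - Q**2/4 (I(Q, A) = 3 - (Q*Q - 2)/4 = 3 - (Q**2 - 2)/4 = 3 - (-2 + Q**2)/4 = 3 + (1/2 - Q**2/4) = 7/2 - Q**2/4)
I(1, 0)*y(46, -47) = (7/2 - 1/4*1**2)*(6 - 1*46) = (7/2 - 1/4*1)*(6 - 46) = (7/2 - 1/4)*(-40) = (13/4)*(-40) = -130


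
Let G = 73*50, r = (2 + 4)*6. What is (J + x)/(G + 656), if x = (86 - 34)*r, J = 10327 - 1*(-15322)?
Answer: 27521/4306 ≈ 6.3913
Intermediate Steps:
r = 36 (r = 6*6 = 36)
J = 25649 (J = 10327 + 15322 = 25649)
x = 1872 (x = (86 - 34)*36 = 52*36 = 1872)
G = 3650
(J + x)/(G + 656) = (25649 + 1872)/(3650 + 656) = 27521/4306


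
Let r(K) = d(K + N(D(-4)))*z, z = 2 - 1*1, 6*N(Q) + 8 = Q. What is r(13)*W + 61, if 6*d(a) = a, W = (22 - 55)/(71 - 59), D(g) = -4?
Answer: 1343/24 ≈ 55.958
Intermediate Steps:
W = -11/4 (W = -33/12 = -33*1/12 = -11/4 ≈ -2.7500)
N(Q) = -4/3 + Q/6
d(a) = a/6
z = 1 (z = 2 - 1 = 1)
r(K) = -⅓ + K/6 (r(K) = ((K + (-4/3 + (⅙)*(-4)))/6)*1 = ((K + (-4/3 - ⅔))/6)*1 = ((K - 2)/6)*1 = ((-2 + K)/6)*1 = (-⅓ + K/6)*1 = -⅓ + K/6)
r(13)*W + 61 = (-⅓ + (⅙)*13)*(-11/4) + 61 = (-⅓ + 13/6)*(-11/4) + 61 = (11/6)*(-11/4) + 61 = -121/24 + 61 = 1343/24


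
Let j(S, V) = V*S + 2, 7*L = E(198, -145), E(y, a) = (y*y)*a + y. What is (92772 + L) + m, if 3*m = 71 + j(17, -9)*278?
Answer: -5132761/7 ≈ -7.3325e+5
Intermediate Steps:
E(y, a) = y + a*y² (E(y, a) = y²*a + y = a*y² + y = y + a*y²)
L = -5684382/7 (L = (198*(1 - 145*198))/7 = (198*(1 - 28710))/7 = (198*(-28709))/7 = (⅐)*(-5684382) = -5684382/7 ≈ -8.1206e+5)
j(S, V) = 2 + S*V (j(S, V) = S*V + 2 = 2 + S*V)
m = -13969 (m = (71 + (2 + 17*(-9))*278)/3 = (71 + (2 - 153)*278)/3 = (71 - 151*278)/3 = (71 - 41978)/3 = (⅓)*(-41907) = -13969)
(92772 + L) + m = (92772 - 5684382/7) - 13969 = -5034978/7 - 13969 = -5132761/7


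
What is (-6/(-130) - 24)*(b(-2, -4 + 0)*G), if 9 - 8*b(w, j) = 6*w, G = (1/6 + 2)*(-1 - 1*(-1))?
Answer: 0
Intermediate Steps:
G = 0 (G = (1/6 + 2)*(-1 + 1) = (13/6)*0 = 0)
b(w, j) = 9/8 - 3*w/4
(-6/(-130) - 24)*(b(-2, -4 + 0)*G) = (-6/(-130) - 24)*((9/8 - 3/4*(-2))*0) = (-6*(-1/130) - 24)*((9/8 + 3/2)*0) = (3/65 - 24)*((21/8)*0) = -1557/65*0 = 0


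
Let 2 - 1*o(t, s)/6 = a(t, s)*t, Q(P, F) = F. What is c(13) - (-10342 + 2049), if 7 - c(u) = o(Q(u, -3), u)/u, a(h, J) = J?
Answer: 107654/13 ≈ 8281.1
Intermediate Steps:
o(t, s) = 12 - 6*s*t
c(u) = 7 - (12 + 18*u)/u (c(u) = 7 - (12 - 6*u*(-3))/u = 7 - (12 + 18*u)/u)
c(13) - (-10342 + 2049) = (-11 - 12/13) - (-10342 + 2049) = (-11 - 12*1/13) - 1*(-8293) = (-11 - 12/13) + 8293 = -155/13 + 8293 = 107654/13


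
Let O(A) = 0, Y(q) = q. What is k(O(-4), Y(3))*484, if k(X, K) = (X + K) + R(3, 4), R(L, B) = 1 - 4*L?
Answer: -3872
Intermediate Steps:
k(X, K) = -11 + K + X (k(X, K) = (X + K) + (1 - 4*3) = (K + X) + (1 - 12) = (K + X) - 11 = -11 + K + X)
k(O(-4), Y(3))*484 = (-11 + 3 + 0)*484 = -8*484 = -3872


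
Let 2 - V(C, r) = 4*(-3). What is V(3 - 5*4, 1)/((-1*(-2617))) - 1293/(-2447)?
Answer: 3418039/6403799 ≈ 0.53375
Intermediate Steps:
V(C, r) = 14 (V(C, r) = 2 - 4*(-3) = 2 - 1*(-12) = 2 + 12 = 14)
V(3 - 5*4, 1)/((-1*(-2617))) - 1293/(-2447) = 14/((-1*(-2617))) - 1293/(-2447) = 14/2617 - 1293*(-1/2447) = 14*(1/2617) + 1293/2447 = 14/2617 + 1293/2447 = 3418039/6403799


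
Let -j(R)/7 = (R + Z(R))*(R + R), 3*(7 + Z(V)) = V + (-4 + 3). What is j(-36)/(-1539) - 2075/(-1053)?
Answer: 401969/20007 ≈ 20.091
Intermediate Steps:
Z(V) = -22/3 + V/3 (Z(V) = -7 + (V + (-4 + 3))/3 = -7 + (V - 1)/3 = -7 + (-1 + V)/3 = -7 + (-⅓ + V/3) = -22/3 + V/3)
j(R) = -14*R*(-22/3 + 4*R/3) (j(R) = -7*(R + (-22/3 + R/3))*(R + R) = -7*(-22/3 + 4*R/3)*2*R = -14*R*(-22/3 + 4*R/3))
j(-36)/(-1539) - 2075/(-1053) = ((28/3)*(-36)*(11 - 2*(-36)))/(-1539) - 2075/(-1053) = ((28/3)*(-36)*(11 + 72))*(-1/1539) - 2075*(-1/1053) = ((28/3)*(-36)*83)*(-1/1539) + 2075/1053 = -27888*(-1/1539) + 2075/1053 = 9296/513 + 2075/1053 = 401969/20007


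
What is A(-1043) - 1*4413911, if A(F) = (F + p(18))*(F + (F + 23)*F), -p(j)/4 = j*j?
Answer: -2490342874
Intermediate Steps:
p(j) = -4*j² (p(j) = -4*j*j = -4*j²)
A(F) = (-1296 + F)*(F + F*(23 + F)) (A(F) = (F - 4*18²)*(F + (F + 23)*F) = (F - 4*324)*(F + (23 + F)*F) = (F - 1296)*(F + F*(23 + F)) = (-1296 + F)*(F + F*(23 + F)))
A(-1043) - 1*4413911 = -1043*(-31104 + (-1043)² - 1272*(-1043)) - 1*4413911 = -1043*(-31104 + 1087849 + 1326696) - 4413911 = -1043*2383441 - 4413911 = -2485928963 - 4413911 = -2490342874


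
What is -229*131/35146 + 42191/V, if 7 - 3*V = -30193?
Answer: 1771282429/530704600 ≈ 3.3376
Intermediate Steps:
V = 30200/3 (V = 7/3 - ⅓*(-30193) = 7/3 + 30193/3 = 30200/3 ≈ 10067.)
-229*131/35146 + 42191/V = -229*131/35146 + 42191/(30200/3) = -29999*1/35146 + 42191*(3/30200) = -29999/35146 + 126573/30200 = 1771282429/530704600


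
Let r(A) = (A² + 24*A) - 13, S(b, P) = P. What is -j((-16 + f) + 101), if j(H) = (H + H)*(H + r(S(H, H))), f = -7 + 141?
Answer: -23399274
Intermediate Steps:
f = 134
r(A) = -13 + A² + 24*A
j(H) = 2*H*(-13 + H² + 25*H) (j(H) = (H + H)*(H + (-13 + H² + 24*H)) = (2*H)*(-13 + H² + 25*H) = 2*H*(-13 + H² + 25*H))
-j((-16 + f) + 101) = -2*((-16 + 134) + 101)*(-13 + ((-16 + 134) + 101)² + 25*((-16 + 134) + 101)) = -2*(118 + 101)*(-13 + (118 + 101)² + 25*(118 + 101)) = -2*219*(-13 + 219² + 25*219) = -2*219*(-13 + 47961 + 5475) = -2*219*53423 = -1*23399274 = -23399274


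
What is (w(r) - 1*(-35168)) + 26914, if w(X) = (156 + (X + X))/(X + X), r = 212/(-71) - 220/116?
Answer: 207986599/3351 ≈ 62067.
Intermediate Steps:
r = -10053/2059 (r = 212*(-1/71) - 220*1/116 = -212/71 - 55/29 = -10053/2059 ≈ -4.8825)
w(X) = (156 + 2*X)/(2*X) (w(X) = (156 + 2*X)/((2*X)) = (156 + 2*X)*(1/(2*X)) = (156 + 2*X)/(2*X))
(w(r) - 1*(-35168)) + 26914 = ((78 - 10053/2059)/(-10053/2059) - 1*(-35168)) + 26914 = (-2059/10053*150549/2059 + 35168) + 26914 = (-50183/3351 + 35168) + 26914 = 117797785/3351 + 26914 = 207986599/3351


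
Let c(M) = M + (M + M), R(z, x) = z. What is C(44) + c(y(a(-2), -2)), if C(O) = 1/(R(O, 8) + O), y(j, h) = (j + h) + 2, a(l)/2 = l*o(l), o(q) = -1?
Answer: 1057/88 ≈ 12.011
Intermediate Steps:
a(l) = -2*l (a(l) = 2*(l*(-1)) = 2*(-l) = -2*l)
y(j, h) = 2 + h + j (y(j, h) = (h + j) + 2 = 2 + h + j)
C(O) = 1/(2*O) (C(O) = 1/(O + O) = 1/(2*O))
c(M) = 3*M (c(M) = M + 2*M = 3*M)
C(44) + c(y(a(-2), -2)) = (½)/44 + 3*(2 - 2 - 2*(-2)) = (½)*(1/44) + 3*(2 - 2 + 4) = 1/88 + 3*4 = 1/88 + 12 = 1057/88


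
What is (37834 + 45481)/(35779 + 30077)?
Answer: 83315/65856 ≈ 1.2651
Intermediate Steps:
(37834 + 45481)/(35779 + 30077) = 83315/65856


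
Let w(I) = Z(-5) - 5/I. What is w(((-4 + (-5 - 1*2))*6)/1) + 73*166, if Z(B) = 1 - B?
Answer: 800189/66 ≈ 12124.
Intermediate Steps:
w(I) = 6 - 5/I (w(I) = (1 - 1*(-5)) - 5/I = (1 + 5) - 5/I = 6 - 5/I)
w(((-4 + (-5 - 1*2))*6)/1) + 73*166 = (6 - 5*1/(6*(-4 + (-5 - 1*2)))) + 73*166 = (6 - 5*1/(6*(-4 + (-5 - 2)))) + 12118 = (6 - 5*1/(6*(-4 - 7))) + 12118 = (6 - 5/(-11*6*1)) + 12118 = (6 - 5/((-66*1))) + 12118 = (6 - 5/(-66)) + 12118 = (6 - 5*(-1/66)) + 12118 = (6 + 5/66) + 12118 = 401/66 + 12118 = 800189/66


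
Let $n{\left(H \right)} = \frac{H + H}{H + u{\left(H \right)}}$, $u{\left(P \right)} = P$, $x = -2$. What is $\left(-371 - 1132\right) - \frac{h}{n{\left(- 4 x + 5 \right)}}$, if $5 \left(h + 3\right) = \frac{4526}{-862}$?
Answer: $- \frac{3230237}{2155} \approx -1498.9$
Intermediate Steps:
$n{\left(H \right)} = 1$ ($n{\left(H \right)} = \frac{H + H}{H + H} = \frac{2 H}{2 H} = 2 H \frac{1}{2 H} = 1$)
$h = - \frac{8728}{2155}$ ($h = -3 + \frac{4526 \frac{1}{-862}}{5} = -3 + \frac{4526 \left(- \frac{1}{862}\right)}{5} = -3 + \frac{1}{5} \left(- \frac{2263}{431}\right) = -3 - \frac{2263}{2155} = - \frac{8728}{2155} \approx -4.0501$)
$\left(-371 - 1132\right) - \frac{h}{n{\left(- 4 x + 5 \right)}} = \left(-371 - 1132\right) - - \frac{8728}{2155 \cdot 1} = \left(-371 - 1132\right) - \left(- \frac{8728}{2155}\right) 1 = -1503 - - \frac{8728}{2155} = -1503 + \frac{8728}{2155} = - \frac{3230237}{2155}$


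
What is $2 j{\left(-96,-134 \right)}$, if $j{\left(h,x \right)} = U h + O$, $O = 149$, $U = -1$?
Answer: $490$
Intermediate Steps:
$j{\left(h,x \right)} = 149 - h$ ($j{\left(h,x \right)} = - h + 149 = 149 - h$)
$2 j{\left(-96,-134 \right)} = 2 \left(149 - -96\right) = 2 \left(149 + 96\right) = 2 \cdot 245 = 490$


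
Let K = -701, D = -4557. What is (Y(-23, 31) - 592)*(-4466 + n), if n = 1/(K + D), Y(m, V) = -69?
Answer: 15521753369/5258 ≈ 2.9520e+6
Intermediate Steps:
n = -1/5258 (n = 1/(-701 - 4557) = 1/(-5258) = -1/5258 ≈ -0.00019019)
(Y(-23, 31) - 592)*(-4466 + n) = (-69 - 592)*(-4466 - 1/5258) = -661*(-23482229/5258) = 15521753369/5258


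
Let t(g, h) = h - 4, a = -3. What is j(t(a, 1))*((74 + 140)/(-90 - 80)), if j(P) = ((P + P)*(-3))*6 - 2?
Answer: -11342/85 ≈ -133.44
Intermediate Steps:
t(g, h) = -4 + h
j(P) = -2 - 36*P (j(P) = ((2*P)*(-3))*6 - 2 = -6*P*6 - 2 = -36*P - 2 = -2 - 36*P)
j(t(a, 1))*((74 + 140)/(-90 - 80)) = (-2 - 36*(-4 + 1))*((74 + 140)/(-90 - 80)) = (-2 - 36*(-3))*(214/(-170)) = (-2 + 108)*(214*(-1/170)) = 106*(-107/85) = -11342/85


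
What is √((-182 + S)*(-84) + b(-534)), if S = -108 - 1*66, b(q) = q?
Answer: √29370 ≈ 171.38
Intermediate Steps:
S = -174 (S = -108 - 66 = -174)
√((-182 + S)*(-84) + b(-534)) = √((-182 - 174)*(-84) - 534) = √(-356*(-84) - 534) = √(29904 - 534) = √29370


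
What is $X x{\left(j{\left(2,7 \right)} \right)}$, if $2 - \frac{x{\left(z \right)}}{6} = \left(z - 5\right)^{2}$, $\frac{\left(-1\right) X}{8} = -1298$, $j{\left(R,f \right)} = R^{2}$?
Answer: $62304$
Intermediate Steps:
$X = 10384$ ($X = \left(-8\right) \left(-1298\right) = 10384$)
$x{\left(z \right)} = 12 - 6 \left(-5 + z\right)^{2}$ ($x{\left(z \right)} = 12 - 6 \left(z - 5\right)^{2} = 12 - 6 \left(-5 + z\right)^{2}$)
$X x{\left(j{\left(2,7 \right)} \right)} = 10384 \left(12 - 6 \left(-5 + 2^{2}\right)^{2}\right) = 10384 \left(12 - 6 \left(-5 + 4\right)^{2}\right) = 10384 \left(12 - 6 \left(-1\right)^{2}\right) = 10384 \left(12 - 6\right) = 10384 \cdot 6 = 62304$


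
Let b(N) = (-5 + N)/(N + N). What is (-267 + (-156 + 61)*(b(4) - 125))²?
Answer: 8641375681/64 ≈ 1.3502e+8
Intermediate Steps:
b(N) = (-5 + N)/(2*N) (b(N) = (-5 + N)/((2*N)) = (-5 + N)*(1/(2*N)) = (-5 + N)/(2*N))
(-267 + (-156 + 61)*(b(4) - 125))² = (-267 + (-156 + 61)*((½)*(-5 + 4)/4 - 125))² = (-267 - 95*((½)*(¼)*(-1) - 125))² = (-267 - 95*(-⅛ - 125))² = (-267 - 95*(-1001/8))² = (-267 + 95095/8)² = (92959/8)² = 8641375681/64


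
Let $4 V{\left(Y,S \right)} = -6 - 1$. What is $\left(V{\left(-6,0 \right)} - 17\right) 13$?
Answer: $- \frac{975}{4} \approx -243.75$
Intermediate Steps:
$V{\left(Y,S \right)} = - \frac{7}{4}$ ($V{\left(Y,S \right)} = \frac{-6 - 1}{4} = \frac{1}{4} \left(-7\right) = - \frac{7}{4}$)
$\left(V{\left(-6,0 \right)} - 17\right) 13 = \left(- \frac{7}{4} - 17\right) 13 = \left(- \frac{75}{4}\right) 13 = - \frac{975}{4}$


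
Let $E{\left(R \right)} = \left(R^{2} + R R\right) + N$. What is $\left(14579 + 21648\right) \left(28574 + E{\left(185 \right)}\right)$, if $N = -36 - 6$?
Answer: $3513366914$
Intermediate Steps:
$N = -42$
$E{\left(R \right)} = -42 + 2 R^{2}$ ($E{\left(R \right)} = \left(R^{2} + R R\right) - 42 = \left(R^{2} + R^{2}\right) - 42 = 2 R^{2} - 42 = -42 + 2 R^{2}$)
$\left(14579 + 21648\right) \left(28574 + E{\left(185 \right)}\right) = \left(14579 + 21648\right) \left(28574 - \left(42 - 2 \cdot 185^{2}\right)\right) = 36227 \left(28574 + \left(-42 + 2 \cdot 34225\right)\right) = 36227 \left(28574 + \left(-42 + 68450\right)\right) = 36227 \left(28574 + 68408\right) = 36227 \cdot 96982 = 3513366914$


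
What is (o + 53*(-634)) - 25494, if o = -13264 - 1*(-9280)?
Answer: -63080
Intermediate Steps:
o = -3984 (o = -13264 + 9280 = -3984)
(o + 53*(-634)) - 25494 = (-3984 + 53*(-634)) - 25494 = (-3984 - 33602) - 25494 = -37586 - 25494 = -63080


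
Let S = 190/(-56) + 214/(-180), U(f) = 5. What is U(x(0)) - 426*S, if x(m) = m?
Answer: 410933/210 ≈ 1956.8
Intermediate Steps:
S = -5773/1260 (S = 190*(-1/56) + 214*(-1/180) = -95/28 - 107/90 = -5773/1260 ≈ -4.5817)
U(x(0)) - 426*S = 5 - 426*(-5773/1260) = 5 + 409883/210 = 410933/210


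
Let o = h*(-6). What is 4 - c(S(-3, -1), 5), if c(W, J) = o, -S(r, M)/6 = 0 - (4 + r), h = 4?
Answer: 28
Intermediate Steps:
o = -24 (o = 4*(-6) = -24)
S(r, M) = 24 + 6*r (S(r, M) = -6*(0 - (4 + r)) = -6*(0 + (-4 - r)) = -6*(-4 - r) = 24 + 6*r)
c(W, J) = -24
4 - c(S(-3, -1), 5) = 4 - 1*(-24) = 4 + 24 = 28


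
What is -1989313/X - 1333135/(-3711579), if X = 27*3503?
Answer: -2419134371264/117014951133 ≈ -20.674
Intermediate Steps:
X = 94581
-1989313/X - 1333135/(-3711579) = -1989313/94581 - 1333135/(-3711579) = -1989313*1/94581 - 1333135*(-1/3711579) = -1989313/94581 + 1333135/3711579 = -2419134371264/117014951133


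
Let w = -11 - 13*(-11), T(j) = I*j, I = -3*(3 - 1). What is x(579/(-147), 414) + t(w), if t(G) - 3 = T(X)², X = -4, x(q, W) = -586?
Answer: -7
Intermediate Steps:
I = -6 (I = -3*2 = -6)
T(j) = -6*j
w = 132 (w = -11 + 143 = 132)
t(G) = 579 (t(G) = 3 + (-6*(-4))² = 3 + 24² = 3 + 576 = 579)
x(579/(-147), 414) + t(w) = -586 + 579 = -7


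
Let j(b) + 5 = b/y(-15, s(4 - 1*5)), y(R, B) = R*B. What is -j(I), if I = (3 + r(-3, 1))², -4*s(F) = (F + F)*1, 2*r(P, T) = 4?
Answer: 25/3 ≈ 8.3333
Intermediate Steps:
r(P, T) = 2 (r(P, T) = (½)*4 = 2)
s(F) = -F/2 (s(F) = -(F + F)/4 = -2*F/4 = -F/2)
I = 25 (I = (3 + 2)² = 5² = 25)
y(R, B) = B*R
j(b) = -5 - 2*b/15 (j(b) = -5 + b/((-(4 - 1*5)/2*(-15))) = -5 + b/((-(4 - 5)/2*(-15))) = -5 + b/((-½*(-1)*(-15))) = -5 + b/(((½)*(-15))) = -5 + b/(-15/2) = -5 + b*(-2/15) = -5 - 2*b/15)
-j(I) = -(-5 - 2/15*25) = -(-5 - 10/3) = -1*(-25/3) = 25/3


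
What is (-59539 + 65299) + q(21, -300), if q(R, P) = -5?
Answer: 5755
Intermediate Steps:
(-59539 + 65299) + q(21, -300) = (-59539 + 65299) - 5 = 5760 - 5 = 5755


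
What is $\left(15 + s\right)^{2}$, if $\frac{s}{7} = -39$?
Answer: $66564$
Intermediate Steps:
$s = -273$ ($s = 7 \left(-39\right) = -273$)
$\left(15 + s\right)^{2} = \left(15 - 273\right)^{2} = \left(-258\right)^{2} = 66564$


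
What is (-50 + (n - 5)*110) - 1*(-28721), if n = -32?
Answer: 24601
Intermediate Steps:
(-50 + (n - 5)*110) - 1*(-28721) = (-50 + (-32 - 5)*110) - 1*(-28721) = (-50 - 37*110) + 28721 = (-50 - 4070) + 28721 = -4120 + 28721 = 24601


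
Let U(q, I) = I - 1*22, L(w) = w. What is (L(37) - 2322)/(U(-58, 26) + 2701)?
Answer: -457/541 ≈ -0.84473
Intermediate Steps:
U(q, I) = -22 + I (U(q, I) = I - 22 = -22 + I)
(L(37) - 2322)/(U(-58, 26) + 2701) = (37 - 2322)/((-22 + 26) + 2701) = -2285/(4 + 2701) = -2285/2705 = -2285*1/2705 = -457/541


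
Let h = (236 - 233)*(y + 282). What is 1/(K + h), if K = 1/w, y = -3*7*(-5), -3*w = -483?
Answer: 161/186922 ≈ 0.00086132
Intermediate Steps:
w = 161 (w = -⅓*(-483) = 161)
y = 105 (y = -21*(-5) = 105)
K = 1/161 ≈ 0.0062112
h = 1161 (h = (236 - 233)*(105 + 282) = 3*387 = 1161)
1/(K + h) = 1/(1/161 + 1161) = 1/(186922/161) = 161/186922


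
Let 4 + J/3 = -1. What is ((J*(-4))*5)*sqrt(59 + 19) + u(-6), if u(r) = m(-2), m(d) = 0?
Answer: 300*sqrt(78) ≈ 2649.5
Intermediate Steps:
J = -15 (J = -12 + 3*(-1) = -12 - 3 = -15)
u(r) = 0
((J*(-4))*5)*sqrt(59 + 19) + u(-6) = (-15*(-4)*5)*sqrt(59 + 19) + 0 = (60*5)*sqrt(78) + 0 = 300*sqrt(78) + 0 = 300*sqrt(78)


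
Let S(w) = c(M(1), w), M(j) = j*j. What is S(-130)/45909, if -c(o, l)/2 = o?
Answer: -2/45909 ≈ -4.3564e-5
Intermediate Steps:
M(j) = j**2
c(o, l) = -2*o
S(w) = -2 (S(w) = -2*1**2 = -2*1 = -2)
S(-130)/45909 = -2/45909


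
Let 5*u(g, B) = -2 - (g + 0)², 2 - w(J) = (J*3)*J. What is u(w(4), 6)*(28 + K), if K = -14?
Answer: -29652/5 ≈ -5930.4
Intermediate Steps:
w(J) = 2 - 3*J² (w(J) = 2 - J*3*J = 2 - 3*J*J = 2 - 3*J²)
u(g, B) = -⅖ - g²/5 (u(g, B) = (-2 - (g + 0)²)/5 = (-2 - g²)/5 = -⅖ - g²/5)
u(w(4), 6)*(28 + K) = (-⅖ - (2 - 3*4²)²/5)*(28 - 14) = (-⅖ - (2 - 3*16)²/5)*14 = (-⅖ - (2 - 48)²/5)*14 = (-⅖ - ⅕*(-46)²)*14 = (-⅖ - ⅕*2116)*14 = (-⅖ - 2116/5)*14 = -2118/5*14 = -29652/5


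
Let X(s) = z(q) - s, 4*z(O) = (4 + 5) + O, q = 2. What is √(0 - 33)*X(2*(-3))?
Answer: 35*I*√33/4 ≈ 50.265*I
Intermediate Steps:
z(O) = 9/4 + O/4 (z(O) = ((4 + 5) + O)/4 = (9 + O)/4 = 9/4 + O/4)
X(s) = 11/4 - s (X(s) = (9/4 + (¼)*2) - s = (9/4 + ½) - s = 11/4 - s)
√(0 - 33)*X(2*(-3)) = √(0 - 33)*(11/4 - 2*(-3)) = √(-33)*(11/4 - 1*(-6)) = (I*√33)*(11/4 + 6) = (I*√33)*(35/4) = 35*I*√33/4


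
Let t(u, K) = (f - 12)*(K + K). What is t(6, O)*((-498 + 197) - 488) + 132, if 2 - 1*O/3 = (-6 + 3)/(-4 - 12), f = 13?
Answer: -67587/8 ≈ -8448.4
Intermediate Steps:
O = 87/16 (O = 6 - 3*(-6 + 3)/(-4 - 12) = 6 - (-9)/(-16) = 6 - (-9)*(-1)/16 = 6 - 3*3/16 = 6 - 9/16 = 87/16 ≈ 5.4375)
t(u, K) = 2*K (t(u, K) = (13 - 12)*(K + K) = 1*(2*K) = 2*K)
t(6, O)*((-498 + 197) - 488) + 132 = (2*(87/16))*((-498 + 197) - 488) + 132 = 87*(-301 - 488)/8 + 132 = (87/8)*(-789) + 132 = -68643/8 + 132 = -67587/8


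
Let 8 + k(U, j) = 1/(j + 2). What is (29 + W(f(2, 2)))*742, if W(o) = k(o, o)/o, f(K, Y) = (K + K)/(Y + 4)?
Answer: 104251/8 ≈ 13031.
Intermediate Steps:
f(K, Y) = 2*K/(4 + Y) (f(K, Y) = (2*K)/(4 + Y) = 2*K/(4 + Y))
k(U, j) = -8 + 1/(2 + j) (k(U, j) = -8 + 1/(j + 2) = -8 + 1/(2 + j))
W(o) = (-15 - 8*o)/(o*(2 + o)) (W(o) = ((-15 - 8*o)/(2 + o))/o = (-15 - 8*o)/(o*(2 + o)))
(29 + W(f(2, 2)))*742 = (29 + (-15 - 16*2/(4 + 2))/(((2*2/(4 + 2)))*(2 + 2*2/(4 + 2))))*742 = (29 + (-15 - 16*2/6)/(((2*2/6))*(2 + 2*2/6)))*742 = (29 + (-15 - 16*2/6)/(((2*2*(⅙)))*(2 + 2*2*(⅙))))*742 = (29 + (-15 - 8*⅔)/((⅔)*(2 + ⅔)))*742 = (29 + 3*(-15 - 16/3)/(2*(8/3)))*742 = (29 + (3/2)*(3/8)*(-61/3))*742 = (29 - 183/16)*742 = (281/16)*742 = 104251/8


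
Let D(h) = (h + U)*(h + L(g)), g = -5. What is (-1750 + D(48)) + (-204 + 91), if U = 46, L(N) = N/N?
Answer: 2743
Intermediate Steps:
L(N) = 1
D(h) = (1 + h)*(46 + h) (D(h) = (h + 46)*(h + 1) = (46 + h)*(1 + h) = (1 + h)*(46 + h))
(-1750 + D(48)) + (-204 + 91) = (-1750 + (46 + 48² + 47*48)) + (-204 + 91) = (-1750 + (46 + 2304 + 2256)) - 113 = (-1750 + 4606) - 113 = 2856 - 113 = 2743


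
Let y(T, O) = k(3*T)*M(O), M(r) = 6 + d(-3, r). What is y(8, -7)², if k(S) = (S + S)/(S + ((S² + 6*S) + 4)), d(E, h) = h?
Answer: 144/34969 ≈ 0.0041179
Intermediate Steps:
k(S) = 2*S/(4 + S² + 7*S) (k(S) = (2*S)/(S + (4 + S² + 6*S)) = (2*S)/(4 + S² + 7*S) = 2*S/(4 + S² + 7*S))
M(r) = 6 + r
y(T, O) = 6*T*(6 + O)/(4 + 9*T² + 21*T) (y(T, O) = (2*(3*T)/(4 + (3*T)² + 7*(3*T)))*(6 + O) = (2*(3*T)/(4 + 9*T² + 21*T))*(6 + O) = (6*T/(4 + 9*T² + 21*T))*(6 + O) = 6*T*(6 + O)/(4 + 9*T² + 21*T))
y(8, -7)² = (6*8*(6 - 7)/(4 + 9*8² + 21*8))² = (6*8*(-1)/(4 + 9*64 + 168))² = (6*8*(-1)/(4 + 576 + 168))² = (6*8*(-1)/748)² = (6*8*(1/748)*(-1))² = (-12/187)² = 144/34969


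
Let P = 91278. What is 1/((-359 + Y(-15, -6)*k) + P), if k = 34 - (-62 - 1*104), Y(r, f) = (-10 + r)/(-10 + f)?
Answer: 2/182463 ≈ 1.0961e-5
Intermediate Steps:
Y(r, f) = (-10 + r)/(-10 + f)
k = 200 (k = 34 - (-62 - 104) = 34 - 1*(-166) = 34 + 166 = 200)
1/((-359 + Y(-15, -6)*k) + P) = 1/((-359 + ((-10 - 15)/(-10 - 6))*200) + 91278) = 1/((-359 + (-25/(-16))*200) + 91278) = 1/((-359 - 1/16*(-25)*200) + 91278) = 1/((-359 + (25/16)*200) + 91278) = 1/((-359 + 625/2) + 91278) = 1/(-93/2 + 91278) = 1/(182463/2) = 2/182463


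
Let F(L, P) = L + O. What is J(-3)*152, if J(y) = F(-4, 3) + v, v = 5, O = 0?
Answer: 152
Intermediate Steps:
F(L, P) = L (F(L, P) = L + 0 = L)
J(y) = 1 (J(y) = -4 + 5 = 1)
J(-3)*152 = 1*152 = 152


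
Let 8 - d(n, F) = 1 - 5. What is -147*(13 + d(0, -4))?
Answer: -3675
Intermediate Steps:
d(n, F) = 12 (d(n, F) = 8 - (1 - 5) = 8 - 1*(-4) = 8 + 4 = 12)
-147*(13 + d(0, -4)) = -147*(13 + 12) = -147*25 = -3675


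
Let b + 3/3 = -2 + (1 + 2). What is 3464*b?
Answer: 0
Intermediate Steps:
b = 0 (b = -1 + (-2 + (1 + 2)) = -1 + (-2 + 3) = -1 + 1 = 0)
3464*b = 3464*0 = 0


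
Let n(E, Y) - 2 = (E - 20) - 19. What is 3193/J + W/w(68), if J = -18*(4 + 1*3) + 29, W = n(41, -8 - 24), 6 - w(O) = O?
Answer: -99177/3007 ≈ -32.982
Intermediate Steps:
w(O) = 6 - O
n(E, Y) = -37 + E (n(E, Y) = 2 + ((E - 20) - 19) = 2 + ((-20 + E) - 19) = 2 + (-39 + E) = -37 + E)
W = 4 (W = -37 + 41 = 4)
J = -97 (J = -18*(4 + 3) + 29 = -18*7 + 29 = -126 + 29 = -97)
3193/J + W/w(68) = 3193/(-97) + 4/(6 - 1*68) = 3193*(-1/97) + 4/(6 - 68) = -3193/97 + 4/(-62) = -3193/97 + 4*(-1/62) = -3193/97 - 2/31 = -99177/3007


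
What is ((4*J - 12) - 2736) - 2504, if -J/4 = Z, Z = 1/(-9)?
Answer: -47252/9 ≈ -5250.2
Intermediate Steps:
Z = -⅑ ≈ -0.11111
J = 4/9 (J = -4*(-⅑) = 4/9 ≈ 0.44444)
((4*J - 12) - 2736) - 2504 = ((4*(4/9) - 12) - 2736) - 2504 = ((16/9 - 12) - 2736) - 2504 = (-92/9 - 2736) - 2504 = -24716/9 - 2504 = -47252/9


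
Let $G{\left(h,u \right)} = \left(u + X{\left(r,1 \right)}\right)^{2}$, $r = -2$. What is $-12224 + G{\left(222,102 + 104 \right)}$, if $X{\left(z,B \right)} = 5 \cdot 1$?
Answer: $32297$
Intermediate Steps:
$X{\left(z,B \right)} = 5$
$G{\left(h,u \right)} = \left(5 + u\right)^{2}$ ($G{\left(h,u \right)} = \left(u + 5\right)^{2} = \left(5 + u\right)^{2}$)
$-12224 + G{\left(222,102 + 104 \right)} = -12224 + \left(5 + \left(102 + 104\right)\right)^{2} = -12224 + \left(5 + 206\right)^{2} = -12224 + 211^{2} = -12224 + 44521 = 32297$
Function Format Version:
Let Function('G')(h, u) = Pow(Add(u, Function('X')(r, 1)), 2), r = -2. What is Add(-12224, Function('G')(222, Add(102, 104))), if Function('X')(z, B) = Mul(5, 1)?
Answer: 32297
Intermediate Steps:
Function('X')(z, B) = 5
Function('G')(h, u) = Pow(Add(5, u), 2) (Function('G')(h, u) = Pow(Add(u, 5), 2) = Pow(Add(5, u), 2))
Add(-12224, Function('G')(222, Add(102, 104))) = Add(-12224, Pow(Add(5, Add(102, 104)), 2)) = Add(-12224, Pow(Add(5, 206), 2)) = Add(-12224, Pow(211, 2)) = Add(-12224, 44521) = 32297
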